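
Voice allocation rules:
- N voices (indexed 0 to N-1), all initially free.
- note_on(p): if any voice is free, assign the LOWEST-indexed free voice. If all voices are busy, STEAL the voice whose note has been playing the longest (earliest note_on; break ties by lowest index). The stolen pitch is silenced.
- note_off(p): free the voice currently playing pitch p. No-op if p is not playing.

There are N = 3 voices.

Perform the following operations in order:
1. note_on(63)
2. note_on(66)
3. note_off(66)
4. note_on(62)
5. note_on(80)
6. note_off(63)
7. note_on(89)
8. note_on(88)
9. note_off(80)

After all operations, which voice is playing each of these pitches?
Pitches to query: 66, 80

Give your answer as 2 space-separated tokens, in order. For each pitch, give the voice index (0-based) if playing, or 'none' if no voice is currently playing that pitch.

Op 1: note_on(63): voice 0 is free -> assigned | voices=[63 - -]
Op 2: note_on(66): voice 1 is free -> assigned | voices=[63 66 -]
Op 3: note_off(66): free voice 1 | voices=[63 - -]
Op 4: note_on(62): voice 1 is free -> assigned | voices=[63 62 -]
Op 5: note_on(80): voice 2 is free -> assigned | voices=[63 62 80]
Op 6: note_off(63): free voice 0 | voices=[- 62 80]
Op 7: note_on(89): voice 0 is free -> assigned | voices=[89 62 80]
Op 8: note_on(88): all voices busy, STEAL voice 1 (pitch 62, oldest) -> assign | voices=[89 88 80]
Op 9: note_off(80): free voice 2 | voices=[89 88 -]

Answer: none none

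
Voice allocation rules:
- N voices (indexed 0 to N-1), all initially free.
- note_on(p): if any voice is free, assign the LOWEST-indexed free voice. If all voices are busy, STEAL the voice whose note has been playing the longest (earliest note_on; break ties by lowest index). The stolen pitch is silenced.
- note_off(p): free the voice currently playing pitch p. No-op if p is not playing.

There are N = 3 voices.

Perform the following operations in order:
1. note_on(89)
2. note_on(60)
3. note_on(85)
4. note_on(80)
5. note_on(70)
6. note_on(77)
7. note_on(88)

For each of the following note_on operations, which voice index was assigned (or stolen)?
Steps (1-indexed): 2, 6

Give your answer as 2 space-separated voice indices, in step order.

Answer: 1 2

Derivation:
Op 1: note_on(89): voice 0 is free -> assigned | voices=[89 - -]
Op 2: note_on(60): voice 1 is free -> assigned | voices=[89 60 -]
Op 3: note_on(85): voice 2 is free -> assigned | voices=[89 60 85]
Op 4: note_on(80): all voices busy, STEAL voice 0 (pitch 89, oldest) -> assign | voices=[80 60 85]
Op 5: note_on(70): all voices busy, STEAL voice 1 (pitch 60, oldest) -> assign | voices=[80 70 85]
Op 6: note_on(77): all voices busy, STEAL voice 2 (pitch 85, oldest) -> assign | voices=[80 70 77]
Op 7: note_on(88): all voices busy, STEAL voice 0 (pitch 80, oldest) -> assign | voices=[88 70 77]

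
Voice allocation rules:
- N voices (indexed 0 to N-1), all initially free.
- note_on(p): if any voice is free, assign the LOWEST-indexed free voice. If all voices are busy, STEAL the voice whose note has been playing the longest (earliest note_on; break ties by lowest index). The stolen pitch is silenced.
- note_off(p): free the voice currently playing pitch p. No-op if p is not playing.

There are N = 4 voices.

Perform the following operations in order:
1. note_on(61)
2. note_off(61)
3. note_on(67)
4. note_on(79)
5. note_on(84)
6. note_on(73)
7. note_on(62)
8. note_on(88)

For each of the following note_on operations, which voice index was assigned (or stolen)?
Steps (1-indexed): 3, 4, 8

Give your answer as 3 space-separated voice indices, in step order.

Answer: 0 1 1

Derivation:
Op 1: note_on(61): voice 0 is free -> assigned | voices=[61 - - -]
Op 2: note_off(61): free voice 0 | voices=[- - - -]
Op 3: note_on(67): voice 0 is free -> assigned | voices=[67 - - -]
Op 4: note_on(79): voice 1 is free -> assigned | voices=[67 79 - -]
Op 5: note_on(84): voice 2 is free -> assigned | voices=[67 79 84 -]
Op 6: note_on(73): voice 3 is free -> assigned | voices=[67 79 84 73]
Op 7: note_on(62): all voices busy, STEAL voice 0 (pitch 67, oldest) -> assign | voices=[62 79 84 73]
Op 8: note_on(88): all voices busy, STEAL voice 1 (pitch 79, oldest) -> assign | voices=[62 88 84 73]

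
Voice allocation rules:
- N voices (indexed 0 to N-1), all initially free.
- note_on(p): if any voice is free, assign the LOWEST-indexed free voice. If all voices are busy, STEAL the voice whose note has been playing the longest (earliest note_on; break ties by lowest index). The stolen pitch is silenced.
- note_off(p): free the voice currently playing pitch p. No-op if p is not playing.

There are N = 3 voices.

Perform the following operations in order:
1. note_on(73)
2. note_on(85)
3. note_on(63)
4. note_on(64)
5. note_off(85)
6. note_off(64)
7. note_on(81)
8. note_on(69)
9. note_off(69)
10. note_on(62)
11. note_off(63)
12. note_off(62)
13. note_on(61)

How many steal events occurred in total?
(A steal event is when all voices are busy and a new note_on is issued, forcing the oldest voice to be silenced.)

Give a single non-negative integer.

Op 1: note_on(73): voice 0 is free -> assigned | voices=[73 - -]
Op 2: note_on(85): voice 1 is free -> assigned | voices=[73 85 -]
Op 3: note_on(63): voice 2 is free -> assigned | voices=[73 85 63]
Op 4: note_on(64): all voices busy, STEAL voice 0 (pitch 73, oldest) -> assign | voices=[64 85 63]
Op 5: note_off(85): free voice 1 | voices=[64 - 63]
Op 6: note_off(64): free voice 0 | voices=[- - 63]
Op 7: note_on(81): voice 0 is free -> assigned | voices=[81 - 63]
Op 8: note_on(69): voice 1 is free -> assigned | voices=[81 69 63]
Op 9: note_off(69): free voice 1 | voices=[81 - 63]
Op 10: note_on(62): voice 1 is free -> assigned | voices=[81 62 63]
Op 11: note_off(63): free voice 2 | voices=[81 62 -]
Op 12: note_off(62): free voice 1 | voices=[81 - -]
Op 13: note_on(61): voice 1 is free -> assigned | voices=[81 61 -]

Answer: 1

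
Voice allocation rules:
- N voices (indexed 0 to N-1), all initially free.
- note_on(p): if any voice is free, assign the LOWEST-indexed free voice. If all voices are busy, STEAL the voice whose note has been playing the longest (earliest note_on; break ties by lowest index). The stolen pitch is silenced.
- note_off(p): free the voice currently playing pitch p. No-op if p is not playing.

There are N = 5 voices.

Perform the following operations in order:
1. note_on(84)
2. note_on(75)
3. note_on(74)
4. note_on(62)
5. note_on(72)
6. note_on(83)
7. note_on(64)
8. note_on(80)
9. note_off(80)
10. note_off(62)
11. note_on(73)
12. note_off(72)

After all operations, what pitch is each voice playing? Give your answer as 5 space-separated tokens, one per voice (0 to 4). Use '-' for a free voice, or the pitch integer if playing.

Answer: 83 64 73 - -

Derivation:
Op 1: note_on(84): voice 0 is free -> assigned | voices=[84 - - - -]
Op 2: note_on(75): voice 1 is free -> assigned | voices=[84 75 - - -]
Op 3: note_on(74): voice 2 is free -> assigned | voices=[84 75 74 - -]
Op 4: note_on(62): voice 3 is free -> assigned | voices=[84 75 74 62 -]
Op 5: note_on(72): voice 4 is free -> assigned | voices=[84 75 74 62 72]
Op 6: note_on(83): all voices busy, STEAL voice 0 (pitch 84, oldest) -> assign | voices=[83 75 74 62 72]
Op 7: note_on(64): all voices busy, STEAL voice 1 (pitch 75, oldest) -> assign | voices=[83 64 74 62 72]
Op 8: note_on(80): all voices busy, STEAL voice 2 (pitch 74, oldest) -> assign | voices=[83 64 80 62 72]
Op 9: note_off(80): free voice 2 | voices=[83 64 - 62 72]
Op 10: note_off(62): free voice 3 | voices=[83 64 - - 72]
Op 11: note_on(73): voice 2 is free -> assigned | voices=[83 64 73 - 72]
Op 12: note_off(72): free voice 4 | voices=[83 64 73 - -]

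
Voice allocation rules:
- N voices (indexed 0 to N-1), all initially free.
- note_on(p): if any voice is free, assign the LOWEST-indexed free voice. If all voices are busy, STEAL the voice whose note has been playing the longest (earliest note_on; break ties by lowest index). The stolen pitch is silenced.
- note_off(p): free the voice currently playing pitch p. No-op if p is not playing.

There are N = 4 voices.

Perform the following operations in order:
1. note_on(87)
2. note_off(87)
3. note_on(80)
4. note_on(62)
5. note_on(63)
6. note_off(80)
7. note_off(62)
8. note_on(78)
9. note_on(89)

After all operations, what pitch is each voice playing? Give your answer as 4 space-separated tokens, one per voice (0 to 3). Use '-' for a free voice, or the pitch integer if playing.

Answer: 78 89 63 -

Derivation:
Op 1: note_on(87): voice 0 is free -> assigned | voices=[87 - - -]
Op 2: note_off(87): free voice 0 | voices=[- - - -]
Op 3: note_on(80): voice 0 is free -> assigned | voices=[80 - - -]
Op 4: note_on(62): voice 1 is free -> assigned | voices=[80 62 - -]
Op 5: note_on(63): voice 2 is free -> assigned | voices=[80 62 63 -]
Op 6: note_off(80): free voice 0 | voices=[- 62 63 -]
Op 7: note_off(62): free voice 1 | voices=[- - 63 -]
Op 8: note_on(78): voice 0 is free -> assigned | voices=[78 - 63 -]
Op 9: note_on(89): voice 1 is free -> assigned | voices=[78 89 63 -]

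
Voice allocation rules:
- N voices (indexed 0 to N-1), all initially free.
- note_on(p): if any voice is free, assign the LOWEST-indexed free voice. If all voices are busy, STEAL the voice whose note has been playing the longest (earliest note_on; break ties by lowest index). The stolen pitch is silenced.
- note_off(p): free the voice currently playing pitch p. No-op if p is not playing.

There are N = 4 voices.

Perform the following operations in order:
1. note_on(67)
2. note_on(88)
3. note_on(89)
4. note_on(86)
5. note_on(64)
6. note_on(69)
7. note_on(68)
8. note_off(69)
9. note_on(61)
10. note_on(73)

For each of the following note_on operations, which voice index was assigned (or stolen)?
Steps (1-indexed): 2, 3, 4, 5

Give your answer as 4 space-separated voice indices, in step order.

Answer: 1 2 3 0

Derivation:
Op 1: note_on(67): voice 0 is free -> assigned | voices=[67 - - -]
Op 2: note_on(88): voice 1 is free -> assigned | voices=[67 88 - -]
Op 3: note_on(89): voice 2 is free -> assigned | voices=[67 88 89 -]
Op 4: note_on(86): voice 3 is free -> assigned | voices=[67 88 89 86]
Op 5: note_on(64): all voices busy, STEAL voice 0 (pitch 67, oldest) -> assign | voices=[64 88 89 86]
Op 6: note_on(69): all voices busy, STEAL voice 1 (pitch 88, oldest) -> assign | voices=[64 69 89 86]
Op 7: note_on(68): all voices busy, STEAL voice 2 (pitch 89, oldest) -> assign | voices=[64 69 68 86]
Op 8: note_off(69): free voice 1 | voices=[64 - 68 86]
Op 9: note_on(61): voice 1 is free -> assigned | voices=[64 61 68 86]
Op 10: note_on(73): all voices busy, STEAL voice 3 (pitch 86, oldest) -> assign | voices=[64 61 68 73]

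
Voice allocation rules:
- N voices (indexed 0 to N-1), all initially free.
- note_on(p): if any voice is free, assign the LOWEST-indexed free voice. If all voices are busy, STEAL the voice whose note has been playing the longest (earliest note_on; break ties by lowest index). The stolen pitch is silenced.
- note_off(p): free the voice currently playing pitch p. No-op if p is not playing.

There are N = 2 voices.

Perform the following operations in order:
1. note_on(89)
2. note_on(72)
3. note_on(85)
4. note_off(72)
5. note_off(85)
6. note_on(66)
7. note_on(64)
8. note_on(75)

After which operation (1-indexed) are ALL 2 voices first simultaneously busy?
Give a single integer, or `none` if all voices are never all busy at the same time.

Op 1: note_on(89): voice 0 is free -> assigned | voices=[89 -]
Op 2: note_on(72): voice 1 is free -> assigned | voices=[89 72]
Op 3: note_on(85): all voices busy, STEAL voice 0 (pitch 89, oldest) -> assign | voices=[85 72]
Op 4: note_off(72): free voice 1 | voices=[85 -]
Op 5: note_off(85): free voice 0 | voices=[- -]
Op 6: note_on(66): voice 0 is free -> assigned | voices=[66 -]
Op 7: note_on(64): voice 1 is free -> assigned | voices=[66 64]
Op 8: note_on(75): all voices busy, STEAL voice 0 (pitch 66, oldest) -> assign | voices=[75 64]

Answer: 2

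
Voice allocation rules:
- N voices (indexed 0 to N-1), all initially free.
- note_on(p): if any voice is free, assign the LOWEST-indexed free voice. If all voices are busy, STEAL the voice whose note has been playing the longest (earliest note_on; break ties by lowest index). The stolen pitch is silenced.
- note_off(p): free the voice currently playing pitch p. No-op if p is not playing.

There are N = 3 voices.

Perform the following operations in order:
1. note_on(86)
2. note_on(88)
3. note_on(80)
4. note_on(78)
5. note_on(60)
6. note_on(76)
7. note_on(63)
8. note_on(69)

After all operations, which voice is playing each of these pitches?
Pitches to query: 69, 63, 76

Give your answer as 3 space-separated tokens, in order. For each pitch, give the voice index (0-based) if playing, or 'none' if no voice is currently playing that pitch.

Op 1: note_on(86): voice 0 is free -> assigned | voices=[86 - -]
Op 2: note_on(88): voice 1 is free -> assigned | voices=[86 88 -]
Op 3: note_on(80): voice 2 is free -> assigned | voices=[86 88 80]
Op 4: note_on(78): all voices busy, STEAL voice 0 (pitch 86, oldest) -> assign | voices=[78 88 80]
Op 5: note_on(60): all voices busy, STEAL voice 1 (pitch 88, oldest) -> assign | voices=[78 60 80]
Op 6: note_on(76): all voices busy, STEAL voice 2 (pitch 80, oldest) -> assign | voices=[78 60 76]
Op 7: note_on(63): all voices busy, STEAL voice 0 (pitch 78, oldest) -> assign | voices=[63 60 76]
Op 8: note_on(69): all voices busy, STEAL voice 1 (pitch 60, oldest) -> assign | voices=[63 69 76]

Answer: 1 0 2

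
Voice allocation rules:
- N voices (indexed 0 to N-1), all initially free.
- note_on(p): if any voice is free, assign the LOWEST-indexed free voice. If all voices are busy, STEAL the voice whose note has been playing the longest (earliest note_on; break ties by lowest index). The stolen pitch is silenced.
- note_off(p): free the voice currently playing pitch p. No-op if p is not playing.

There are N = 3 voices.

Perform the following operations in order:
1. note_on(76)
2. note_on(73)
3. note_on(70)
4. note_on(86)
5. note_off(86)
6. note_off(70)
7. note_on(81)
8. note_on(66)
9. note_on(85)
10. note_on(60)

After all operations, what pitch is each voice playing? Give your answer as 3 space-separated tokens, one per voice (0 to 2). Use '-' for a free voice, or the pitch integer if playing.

Answer: 60 85 66

Derivation:
Op 1: note_on(76): voice 0 is free -> assigned | voices=[76 - -]
Op 2: note_on(73): voice 1 is free -> assigned | voices=[76 73 -]
Op 3: note_on(70): voice 2 is free -> assigned | voices=[76 73 70]
Op 4: note_on(86): all voices busy, STEAL voice 0 (pitch 76, oldest) -> assign | voices=[86 73 70]
Op 5: note_off(86): free voice 0 | voices=[- 73 70]
Op 6: note_off(70): free voice 2 | voices=[- 73 -]
Op 7: note_on(81): voice 0 is free -> assigned | voices=[81 73 -]
Op 8: note_on(66): voice 2 is free -> assigned | voices=[81 73 66]
Op 9: note_on(85): all voices busy, STEAL voice 1 (pitch 73, oldest) -> assign | voices=[81 85 66]
Op 10: note_on(60): all voices busy, STEAL voice 0 (pitch 81, oldest) -> assign | voices=[60 85 66]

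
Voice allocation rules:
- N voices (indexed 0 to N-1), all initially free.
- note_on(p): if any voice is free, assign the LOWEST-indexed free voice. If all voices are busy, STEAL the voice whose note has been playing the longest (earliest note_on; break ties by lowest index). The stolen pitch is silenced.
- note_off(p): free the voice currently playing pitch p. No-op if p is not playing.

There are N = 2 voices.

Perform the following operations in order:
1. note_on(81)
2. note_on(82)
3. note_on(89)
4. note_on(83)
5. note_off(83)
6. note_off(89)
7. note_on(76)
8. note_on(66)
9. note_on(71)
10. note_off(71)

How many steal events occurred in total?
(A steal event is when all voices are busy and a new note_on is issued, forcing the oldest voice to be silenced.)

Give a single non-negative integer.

Answer: 3

Derivation:
Op 1: note_on(81): voice 0 is free -> assigned | voices=[81 -]
Op 2: note_on(82): voice 1 is free -> assigned | voices=[81 82]
Op 3: note_on(89): all voices busy, STEAL voice 0 (pitch 81, oldest) -> assign | voices=[89 82]
Op 4: note_on(83): all voices busy, STEAL voice 1 (pitch 82, oldest) -> assign | voices=[89 83]
Op 5: note_off(83): free voice 1 | voices=[89 -]
Op 6: note_off(89): free voice 0 | voices=[- -]
Op 7: note_on(76): voice 0 is free -> assigned | voices=[76 -]
Op 8: note_on(66): voice 1 is free -> assigned | voices=[76 66]
Op 9: note_on(71): all voices busy, STEAL voice 0 (pitch 76, oldest) -> assign | voices=[71 66]
Op 10: note_off(71): free voice 0 | voices=[- 66]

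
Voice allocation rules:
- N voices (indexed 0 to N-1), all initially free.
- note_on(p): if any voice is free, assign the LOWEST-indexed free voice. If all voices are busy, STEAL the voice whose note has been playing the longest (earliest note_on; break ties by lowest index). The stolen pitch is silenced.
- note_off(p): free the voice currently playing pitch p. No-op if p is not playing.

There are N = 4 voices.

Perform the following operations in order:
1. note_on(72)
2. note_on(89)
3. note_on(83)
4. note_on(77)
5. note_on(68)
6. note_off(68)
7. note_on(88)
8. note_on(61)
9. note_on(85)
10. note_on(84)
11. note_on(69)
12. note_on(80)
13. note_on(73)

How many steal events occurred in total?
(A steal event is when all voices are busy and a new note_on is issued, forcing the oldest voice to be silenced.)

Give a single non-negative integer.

Op 1: note_on(72): voice 0 is free -> assigned | voices=[72 - - -]
Op 2: note_on(89): voice 1 is free -> assigned | voices=[72 89 - -]
Op 3: note_on(83): voice 2 is free -> assigned | voices=[72 89 83 -]
Op 4: note_on(77): voice 3 is free -> assigned | voices=[72 89 83 77]
Op 5: note_on(68): all voices busy, STEAL voice 0 (pitch 72, oldest) -> assign | voices=[68 89 83 77]
Op 6: note_off(68): free voice 0 | voices=[- 89 83 77]
Op 7: note_on(88): voice 0 is free -> assigned | voices=[88 89 83 77]
Op 8: note_on(61): all voices busy, STEAL voice 1 (pitch 89, oldest) -> assign | voices=[88 61 83 77]
Op 9: note_on(85): all voices busy, STEAL voice 2 (pitch 83, oldest) -> assign | voices=[88 61 85 77]
Op 10: note_on(84): all voices busy, STEAL voice 3 (pitch 77, oldest) -> assign | voices=[88 61 85 84]
Op 11: note_on(69): all voices busy, STEAL voice 0 (pitch 88, oldest) -> assign | voices=[69 61 85 84]
Op 12: note_on(80): all voices busy, STEAL voice 1 (pitch 61, oldest) -> assign | voices=[69 80 85 84]
Op 13: note_on(73): all voices busy, STEAL voice 2 (pitch 85, oldest) -> assign | voices=[69 80 73 84]

Answer: 7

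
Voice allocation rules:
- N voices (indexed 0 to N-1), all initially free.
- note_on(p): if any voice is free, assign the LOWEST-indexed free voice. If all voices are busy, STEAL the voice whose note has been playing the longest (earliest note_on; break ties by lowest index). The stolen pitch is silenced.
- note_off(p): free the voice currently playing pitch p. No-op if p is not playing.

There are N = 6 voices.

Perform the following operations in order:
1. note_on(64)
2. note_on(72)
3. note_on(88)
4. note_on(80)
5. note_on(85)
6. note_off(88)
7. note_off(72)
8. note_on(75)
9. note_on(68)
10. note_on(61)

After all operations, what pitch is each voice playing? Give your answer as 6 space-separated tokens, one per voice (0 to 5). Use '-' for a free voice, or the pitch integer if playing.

Op 1: note_on(64): voice 0 is free -> assigned | voices=[64 - - - - -]
Op 2: note_on(72): voice 1 is free -> assigned | voices=[64 72 - - - -]
Op 3: note_on(88): voice 2 is free -> assigned | voices=[64 72 88 - - -]
Op 4: note_on(80): voice 3 is free -> assigned | voices=[64 72 88 80 - -]
Op 5: note_on(85): voice 4 is free -> assigned | voices=[64 72 88 80 85 -]
Op 6: note_off(88): free voice 2 | voices=[64 72 - 80 85 -]
Op 7: note_off(72): free voice 1 | voices=[64 - - 80 85 -]
Op 8: note_on(75): voice 1 is free -> assigned | voices=[64 75 - 80 85 -]
Op 9: note_on(68): voice 2 is free -> assigned | voices=[64 75 68 80 85 -]
Op 10: note_on(61): voice 5 is free -> assigned | voices=[64 75 68 80 85 61]

Answer: 64 75 68 80 85 61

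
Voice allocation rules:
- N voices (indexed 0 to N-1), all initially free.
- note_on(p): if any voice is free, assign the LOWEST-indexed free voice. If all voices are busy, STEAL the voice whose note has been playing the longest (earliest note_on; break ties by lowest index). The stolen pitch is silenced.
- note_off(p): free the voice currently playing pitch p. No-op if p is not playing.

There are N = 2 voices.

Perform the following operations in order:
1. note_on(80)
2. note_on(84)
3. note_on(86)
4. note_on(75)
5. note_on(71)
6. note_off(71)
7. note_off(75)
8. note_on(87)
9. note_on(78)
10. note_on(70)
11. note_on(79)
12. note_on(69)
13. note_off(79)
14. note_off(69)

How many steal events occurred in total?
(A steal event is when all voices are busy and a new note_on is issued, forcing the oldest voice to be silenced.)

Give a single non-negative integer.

Op 1: note_on(80): voice 0 is free -> assigned | voices=[80 -]
Op 2: note_on(84): voice 1 is free -> assigned | voices=[80 84]
Op 3: note_on(86): all voices busy, STEAL voice 0 (pitch 80, oldest) -> assign | voices=[86 84]
Op 4: note_on(75): all voices busy, STEAL voice 1 (pitch 84, oldest) -> assign | voices=[86 75]
Op 5: note_on(71): all voices busy, STEAL voice 0 (pitch 86, oldest) -> assign | voices=[71 75]
Op 6: note_off(71): free voice 0 | voices=[- 75]
Op 7: note_off(75): free voice 1 | voices=[- -]
Op 8: note_on(87): voice 0 is free -> assigned | voices=[87 -]
Op 9: note_on(78): voice 1 is free -> assigned | voices=[87 78]
Op 10: note_on(70): all voices busy, STEAL voice 0 (pitch 87, oldest) -> assign | voices=[70 78]
Op 11: note_on(79): all voices busy, STEAL voice 1 (pitch 78, oldest) -> assign | voices=[70 79]
Op 12: note_on(69): all voices busy, STEAL voice 0 (pitch 70, oldest) -> assign | voices=[69 79]
Op 13: note_off(79): free voice 1 | voices=[69 -]
Op 14: note_off(69): free voice 0 | voices=[- -]

Answer: 6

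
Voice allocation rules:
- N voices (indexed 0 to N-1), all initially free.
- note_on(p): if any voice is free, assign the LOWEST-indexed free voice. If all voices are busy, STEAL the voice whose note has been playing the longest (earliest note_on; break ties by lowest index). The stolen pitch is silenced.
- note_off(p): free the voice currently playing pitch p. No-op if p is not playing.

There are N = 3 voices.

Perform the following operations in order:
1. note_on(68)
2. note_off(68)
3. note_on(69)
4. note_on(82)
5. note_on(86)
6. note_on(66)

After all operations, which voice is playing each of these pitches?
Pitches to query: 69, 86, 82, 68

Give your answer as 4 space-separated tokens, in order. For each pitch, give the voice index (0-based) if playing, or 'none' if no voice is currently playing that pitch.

Answer: none 2 1 none

Derivation:
Op 1: note_on(68): voice 0 is free -> assigned | voices=[68 - -]
Op 2: note_off(68): free voice 0 | voices=[- - -]
Op 3: note_on(69): voice 0 is free -> assigned | voices=[69 - -]
Op 4: note_on(82): voice 1 is free -> assigned | voices=[69 82 -]
Op 5: note_on(86): voice 2 is free -> assigned | voices=[69 82 86]
Op 6: note_on(66): all voices busy, STEAL voice 0 (pitch 69, oldest) -> assign | voices=[66 82 86]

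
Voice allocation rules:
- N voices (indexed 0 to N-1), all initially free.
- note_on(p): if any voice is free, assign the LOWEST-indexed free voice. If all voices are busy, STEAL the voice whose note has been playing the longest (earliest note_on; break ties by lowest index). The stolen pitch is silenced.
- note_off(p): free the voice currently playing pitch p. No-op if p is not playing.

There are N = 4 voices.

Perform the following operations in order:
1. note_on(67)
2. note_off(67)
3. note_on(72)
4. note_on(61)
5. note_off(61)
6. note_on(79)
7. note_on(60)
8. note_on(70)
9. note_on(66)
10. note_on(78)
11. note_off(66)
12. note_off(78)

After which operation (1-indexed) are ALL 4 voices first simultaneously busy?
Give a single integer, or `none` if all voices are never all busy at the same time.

Answer: 8

Derivation:
Op 1: note_on(67): voice 0 is free -> assigned | voices=[67 - - -]
Op 2: note_off(67): free voice 0 | voices=[- - - -]
Op 3: note_on(72): voice 0 is free -> assigned | voices=[72 - - -]
Op 4: note_on(61): voice 1 is free -> assigned | voices=[72 61 - -]
Op 5: note_off(61): free voice 1 | voices=[72 - - -]
Op 6: note_on(79): voice 1 is free -> assigned | voices=[72 79 - -]
Op 7: note_on(60): voice 2 is free -> assigned | voices=[72 79 60 -]
Op 8: note_on(70): voice 3 is free -> assigned | voices=[72 79 60 70]
Op 9: note_on(66): all voices busy, STEAL voice 0 (pitch 72, oldest) -> assign | voices=[66 79 60 70]
Op 10: note_on(78): all voices busy, STEAL voice 1 (pitch 79, oldest) -> assign | voices=[66 78 60 70]
Op 11: note_off(66): free voice 0 | voices=[- 78 60 70]
Op 12: note_off(78): free voice 1 | voices=[- - 60 70]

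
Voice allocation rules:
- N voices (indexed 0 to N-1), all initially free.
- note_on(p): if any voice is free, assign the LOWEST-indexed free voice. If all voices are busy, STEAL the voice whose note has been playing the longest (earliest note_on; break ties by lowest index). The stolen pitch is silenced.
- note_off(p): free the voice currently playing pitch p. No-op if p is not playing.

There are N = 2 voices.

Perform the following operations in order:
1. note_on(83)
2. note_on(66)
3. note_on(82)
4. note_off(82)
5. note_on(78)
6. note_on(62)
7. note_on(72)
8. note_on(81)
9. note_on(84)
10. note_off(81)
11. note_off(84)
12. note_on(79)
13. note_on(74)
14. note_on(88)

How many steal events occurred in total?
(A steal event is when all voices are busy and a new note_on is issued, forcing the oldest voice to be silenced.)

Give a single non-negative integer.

Op 1: note_on(83): voice 0 is free -> assigned | voices=[83 -]
Op 2: note_on(66): voice 1 is free -> assigned | voices=[83 66]
Op 3: note_on(82): all voices busy, STEAL voice 0 (pitch 83, oldest) -> assign | voices=[82 66]
Op 4: note_off(82): free voice 0 | voices=[- 66]
Op 5: note_on(78): voice 0 is free -> assigned | voices=[78 66]
Op 6: note_on(62): all voices busy, STEAL voice 1 (pitch 66, oldest) -> assign | voices=[78 62]
Op 7: note_on(72): all voices busy, STEAL voice 0 (pitch 78, oldest) -> assign | voices=[72 62]
Op 8: note_on(81): all voices busy, STEAL voice 1 (pitch 62, oldest) -> assign | voices=[72 81]
Op 9: note_on(84): all voices busy, STEAL voice 0 (pitch 72, oldest) -> assign | voices=[84 81]
Op 10: note_off(81): free voice 1 | voices=[84 -]
Op 11: note_off(84): free voice 0 | voices=[- -]
Op 12: note_on(79): voice 0 is free -> assigned | voices=[79 -]
Op 13: note_on(74): voice 1 is free -> assigned | voices=[79 74]
Op 14: note_on(88): all voices busy, STEAL voice 0 (pitch 79, oldest) -> assign | voices=[88 74]

Answer: 6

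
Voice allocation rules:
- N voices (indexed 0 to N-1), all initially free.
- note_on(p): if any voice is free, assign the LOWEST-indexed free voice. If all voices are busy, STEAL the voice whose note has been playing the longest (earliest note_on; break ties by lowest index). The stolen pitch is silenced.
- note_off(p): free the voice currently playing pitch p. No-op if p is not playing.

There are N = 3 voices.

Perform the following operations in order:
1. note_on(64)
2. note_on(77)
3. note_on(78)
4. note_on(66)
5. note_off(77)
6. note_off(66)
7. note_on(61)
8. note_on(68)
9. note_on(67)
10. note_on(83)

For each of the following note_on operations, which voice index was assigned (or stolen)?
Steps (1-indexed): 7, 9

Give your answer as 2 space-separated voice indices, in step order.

Op 1: note_on(64): voice 0 is free -> assigned | voices=[64 - -]
Op 2: note_on(77): voice 1 is free -> assigned | voices=[64 77 -]
Op 3: note_on(78): voice 2 is free -> assigned | voices=[64 77 78]
Op 4: note_on(66): all voices busy, STEAL voice 0 (pitch 64, oldest) -> assign | voices=[66 77 78]
Op 5: note_off(77): free voice 1 | voices=[66 - 78]
Op 6: note_off(66): free voice 0 | voices=[- - 78]
Op 7: note_on(61): voice 0 is free -> assigned | voices=[61 - 78]
Op 8: note_on(68): voice 1 is free -> assigned | voices=[61 68 78]
Op 9: note_on(67): all voices busy, STEAL voice 2 (pitch 78, oldest) -> assign | voices=[61 68 67]
Op 10: note_on(83): all voices busy, STEAL voice 0 (pitch 61, oldest) -> assign | voices=[83 68 67]

Answer: 0 2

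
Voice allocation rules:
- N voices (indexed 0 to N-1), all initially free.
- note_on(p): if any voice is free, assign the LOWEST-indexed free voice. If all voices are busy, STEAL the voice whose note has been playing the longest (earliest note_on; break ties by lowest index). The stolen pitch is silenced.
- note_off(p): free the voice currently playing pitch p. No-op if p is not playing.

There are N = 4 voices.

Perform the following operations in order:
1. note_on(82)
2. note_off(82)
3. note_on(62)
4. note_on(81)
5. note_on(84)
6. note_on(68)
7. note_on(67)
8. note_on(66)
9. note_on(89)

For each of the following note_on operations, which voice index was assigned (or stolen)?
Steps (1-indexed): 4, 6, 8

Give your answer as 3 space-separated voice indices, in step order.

Op 1: note_on(82): voice 0 is free -> assigned | voices=[82 - - -]
Op 2: note_off(82): free voice 0 | voices=[- - - -]
Op 3: note_on(62): voice 0 is free -> assigned | voices=[62 - - -]
Op 4: note_on(81): voice 1 is free -> assigned | voices=[62 81 - -]
Op 5: note_on(84): voice 2 is free -> assigned | voices=[62 81 84 -]
Op 6: note_on(68): voice 3 is free -> assigned | voices=[62 81 84 68]
Op 7: note_on(67): all voices busy, STEAL voice 0 (pitch 62, oldest) -> assign | voices=[67 81 84 68]
Op 8: note_on(66): all voices busy, STEAL voice 1 (pitch 81, oldest) -> assign | voices=[67 66 84 68]
Op 9: note_on(89): all voices busy, STEAL voice 2 (pitch 84, oldest) -> assign | voices=[67 66 89 68]

Answer: 1 3 1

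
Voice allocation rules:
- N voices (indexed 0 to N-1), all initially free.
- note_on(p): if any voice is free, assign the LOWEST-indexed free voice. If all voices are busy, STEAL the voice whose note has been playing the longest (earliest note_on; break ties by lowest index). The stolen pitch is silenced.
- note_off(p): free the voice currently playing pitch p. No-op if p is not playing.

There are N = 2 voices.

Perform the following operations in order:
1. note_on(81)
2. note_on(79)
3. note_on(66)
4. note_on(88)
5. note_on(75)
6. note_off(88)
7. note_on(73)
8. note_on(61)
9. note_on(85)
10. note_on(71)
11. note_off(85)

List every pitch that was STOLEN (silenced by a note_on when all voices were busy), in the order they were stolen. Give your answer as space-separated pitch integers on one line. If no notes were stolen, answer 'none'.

Op 1: note_on(81): voice 0 is free -> assigned | voices=[81 -]
Op 2: note_on(79): voice 1 is free -> assigned | voices=[81 79]
Op 3: note_on(66): all voices busy, STEAL voice 0 (pitch 81, oldest) -> assign | voices=[66 79]
Op 4: note_on(88): all voices busy, STEAL voice 1 (pitch 79, oldest) -> assign | voices=[66 88]
Op 5: note_on(75): all voices busy, STEAL voice 0 (pitch 66, oldest) -> assign | voices=[75 88]
Op 6: note_off(88): free voice 1 | voices=[75 -]
Op 7: note_on(73): voice 1 is free -> assigned | voices=[75 73]
Op 8: note_on(61): all voices busy, STEAL voice 0 (pitch 75, oldest) -> assign | voices=[61 73]
Op 9: note_on(85): all voices busy, STEAL voice 1 (pitch 73, oldest) -> assign | voices=[61 85]
Op 10: note_on(71): all voices busy, STEAL voice 0 (pitch 61, oldest) -> assign | voices=[71 85]
Op 11: note_off(85): free voice 1 | voices=[71 -]

Answer: 81 79 66 75 73 61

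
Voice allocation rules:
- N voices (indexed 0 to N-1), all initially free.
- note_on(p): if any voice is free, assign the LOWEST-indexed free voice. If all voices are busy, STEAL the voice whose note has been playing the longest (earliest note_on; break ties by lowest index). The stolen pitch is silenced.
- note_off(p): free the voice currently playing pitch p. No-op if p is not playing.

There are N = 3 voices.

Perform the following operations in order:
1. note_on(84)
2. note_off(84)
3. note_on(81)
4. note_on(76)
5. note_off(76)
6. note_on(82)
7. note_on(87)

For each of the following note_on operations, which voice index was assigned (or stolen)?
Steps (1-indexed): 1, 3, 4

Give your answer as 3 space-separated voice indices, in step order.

Answer: 0 0 1

Derivation:
Op 1: note_on(84): voice 0 is free -> assigned | voices=[84 - -]
Op 2: note_off(84): free voice 0 | voices=[- - -]
Op 3: note_on(81): voice 0 is free -> assigned | voices=[81 - -]
Op 4: note_on(76): voice 1 is free -> assigned | voices=[81 76 -]
Op 5: note_off(76): free voice 1 | voices=[81 - -]
Op 6: note_on(82): voice 1 is free -> assigned | voices=[81 82 -]
Op 7: note_on(87): voice 2 is free -> assigned | voices=[81 82 87]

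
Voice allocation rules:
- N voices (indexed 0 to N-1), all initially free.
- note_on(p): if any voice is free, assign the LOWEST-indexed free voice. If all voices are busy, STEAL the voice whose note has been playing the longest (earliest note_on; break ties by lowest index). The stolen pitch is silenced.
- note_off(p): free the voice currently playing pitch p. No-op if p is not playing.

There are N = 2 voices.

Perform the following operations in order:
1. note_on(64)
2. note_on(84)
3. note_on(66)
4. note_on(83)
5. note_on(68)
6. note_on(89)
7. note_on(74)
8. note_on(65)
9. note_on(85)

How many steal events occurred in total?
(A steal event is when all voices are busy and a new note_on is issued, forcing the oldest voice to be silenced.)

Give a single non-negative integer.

Answer: 7

Derivation:
Op 1: note_on(64): voice 0 is free -> assigned | voices=[64 -]
Op 2: note_on(84): voice 1 is free -> assigned | voices=[64 84]
Op 3: note_on(66): all voices busy, STEAL voice 0 (pitch 64, oldest) -> assign | voices=[66 84]
Op 4: note_on(83): all voices busy, STEAL voice 1 (pitch 84, oldest) -> assign | voices=[66 83]
Op 5: note_on(68): all voices busy, STEAL voice 0 (pitch 66, oldest) -> assign | voices=[68 83]
Op 6: note_on(89): all voices busy, STEAL voice 1 (pitch 83, oldest) -> assign | voices=[68 89]
Op 7: note_on(74): all voices busy, STEAL voice 0 (pitch 68, oldest) -> assign | voices=[74 89]
Op 8: note_on(65): all voices busy, STEAL voice 1 (pitch 89, oldest) -> assign | voices=[74 65]
Op 9: note_on(85): all voices busy, STEAL voice 0 (pitch 74, oldest) -> assign | voices=[85 65]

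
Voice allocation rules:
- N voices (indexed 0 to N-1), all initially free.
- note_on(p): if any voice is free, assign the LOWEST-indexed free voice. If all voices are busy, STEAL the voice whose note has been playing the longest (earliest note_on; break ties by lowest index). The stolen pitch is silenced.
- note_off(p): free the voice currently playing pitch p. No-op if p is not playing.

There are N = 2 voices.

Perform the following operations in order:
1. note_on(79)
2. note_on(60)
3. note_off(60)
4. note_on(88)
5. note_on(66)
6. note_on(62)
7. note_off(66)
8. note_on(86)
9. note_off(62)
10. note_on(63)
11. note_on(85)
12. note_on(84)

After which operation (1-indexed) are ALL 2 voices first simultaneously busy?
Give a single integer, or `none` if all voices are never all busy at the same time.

Op 1: note_on(79): voice 0 is free -> assigned | voices=[79 -]
Op 2: note_on(60): voice 1 is free -> assigned | voices=[79 60]
Op 3: note_off(60): free voice 1 | voices=[79 -]
Op 4: note_on(88): voice 1 is free -> assigned | voices=[79 88]
Op 5: note_on(66): all voices busy, STEAL voice 0 (pitch 79, oldest) -> assign | voices=[66 88]
Op 6: note_on(62): all voices busy, STEAL voice 1 (pitch 88, oldest) -> assign | voices=[66 62]
Op 7: note_off(66): free voice 0 | voices=[- 62]
Op 8: note_on(86): voice 0 is free -> assigned | voices=[86 62]
Op 9: note_off(62): free voice 1 | voices=[86 -]
Op 10: note_on(63): voice 1 is free -> assigned | voices=[86 63]
Op 11: note_on(85): all voices busy, STEAL voice 0 (pitch 86, oldest) -> assign | voices=[85 63]
Op 12: note_on(84): all voices busy, STEAL voice 1 (pitch 63, oldest) -> assign | voices=[85 84]

Answer: 2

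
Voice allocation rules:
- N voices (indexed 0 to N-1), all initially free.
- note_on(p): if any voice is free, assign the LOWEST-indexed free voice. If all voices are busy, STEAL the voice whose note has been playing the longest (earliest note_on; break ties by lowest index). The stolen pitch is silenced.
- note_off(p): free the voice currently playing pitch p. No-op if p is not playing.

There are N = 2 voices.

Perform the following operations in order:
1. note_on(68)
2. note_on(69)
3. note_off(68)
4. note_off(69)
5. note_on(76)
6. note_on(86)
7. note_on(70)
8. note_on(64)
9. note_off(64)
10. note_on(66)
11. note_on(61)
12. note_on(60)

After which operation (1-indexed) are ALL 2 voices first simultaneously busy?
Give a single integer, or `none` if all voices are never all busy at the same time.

Answer: 2

Derivation:
Op 1: note_on(68): voice 0 is free -> assigned | voices=[68 -]
Op 2: note_on(69): voice 1 is free -> assigned | voices=[68 69]
Op 3: note_off(68): free voice 0 | voices=[- 69]
Op 4: note_off(69): free voice 1 | voices=[- -]
Op 5: note_on(76): voice 0 is free -> assigned | voices=[76 -]
Op 6: note_on(86): voice 1 is free -> assigned | voices=[76 86]
Op 7: note_on(70): all voices busy, STEAL voice 0 (pitch 76, oldest) -> assign | voices=[70 86]
Op 8: note_on(64): all voices busy, STEAL voice 1 (pitch 86, oldest) -> assign | voices=[70 64]
Op 9: note_off(64): free voice 1 | voices=[70 -]
Op 10: note_on(66): voice 1 is free -> assigned | voices=[70 66]
Op 11: note_on(61): all voices busy, STEAL voice 0 (pitch 70, oldest) -> assign | voices=[61 66]
Op 12: note_on(60): all voices busy, STEAL voice 1 (pitch 66, oldest) -> assign | voices=[61 60]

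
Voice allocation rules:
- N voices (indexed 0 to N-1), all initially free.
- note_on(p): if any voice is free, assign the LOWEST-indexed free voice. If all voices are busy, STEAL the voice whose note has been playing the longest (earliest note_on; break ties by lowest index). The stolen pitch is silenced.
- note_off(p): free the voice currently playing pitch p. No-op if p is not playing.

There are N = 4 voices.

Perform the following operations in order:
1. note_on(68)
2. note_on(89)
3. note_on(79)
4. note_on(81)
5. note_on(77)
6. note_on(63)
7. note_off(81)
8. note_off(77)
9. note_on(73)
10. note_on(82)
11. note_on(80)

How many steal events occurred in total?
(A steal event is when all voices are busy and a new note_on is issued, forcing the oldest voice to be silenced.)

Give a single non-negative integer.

Op 1: note_on(68): voice 0 is free -> assigned | voices=[68 - - -]
Op 2: note_on(89): voice 1 is free -> assigned | voices=[68 89 - -]
Op 3: note_on(79): voice 2 is free -> assigned | voices=[68 89 79 -]
Op 4: note_on(81): voice 3 is free -> assigned | voices=[68 89 79 81]
Op 5: note_on(77): all voices busy, STEAL voice 0 (pitch 68, oldest) -> assign | voices=[77 89 79 81]
Op 6: note_on(63): all voices busy, STEAL voice 1 (pitch 89, oldest) -> assign | voices=[77 63 79 81]
Op 7: note_off(81): free voice 3 | voices=[77 63 79 -]
Op 8: note_off(77): free voice 0 | voices=[- 63 79 -]
Op 9: note_on(73): voice 0 is free -> assigned | voices=[73 63 79 -]
Op 10: note_on(82): voice 3 is free -> assigned | voices=[73 63 79 82]
Op 11: note_on(80): all voices busy, STEAL voice 2 (pitch 79, oldest) -> assign | voices=[73 63 80 82]

Answer: 3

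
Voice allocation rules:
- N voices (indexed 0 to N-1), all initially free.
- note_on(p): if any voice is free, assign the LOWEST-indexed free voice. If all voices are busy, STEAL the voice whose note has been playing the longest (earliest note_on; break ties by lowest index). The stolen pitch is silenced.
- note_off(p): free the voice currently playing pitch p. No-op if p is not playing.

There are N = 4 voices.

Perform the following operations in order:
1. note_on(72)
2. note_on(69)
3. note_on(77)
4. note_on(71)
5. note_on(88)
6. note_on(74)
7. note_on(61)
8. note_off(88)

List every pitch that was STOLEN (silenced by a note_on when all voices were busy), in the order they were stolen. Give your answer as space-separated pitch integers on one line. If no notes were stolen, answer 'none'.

Answer: 72 69 77

Derivation:
Op 1: note_on(72): voice 0 is free -> assigned | voices=[72 - - -]
Op 2: note_on(69): voice 1 is free -> assigned | voices=[72 69 - -]
Op 3: note_on(77): voice 2 is free -> assigned | voices=[72 69 77 -]
Op 4: note_on(71): voice 3 is free -> assigned | voices=[72 69 77 71]
Op 5: note_on(88): all voices busy, STEAL voice 0 (pitch 72, oldest) -> assign | voices=[88 69 77 71]
Op 6: note_on(74): all voices busy, STEAL voice 1 (pitch 69, oldest) -> assign | voices=[88 74 77 71]
Op 7: note_on(61): all voices busy, STEAL voice 2 (pitch 77, oldest) -> assign | voices=[88 74 61 71]
Op 8: note_off(88): free voice 0 | voices=[- 74 61 71]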